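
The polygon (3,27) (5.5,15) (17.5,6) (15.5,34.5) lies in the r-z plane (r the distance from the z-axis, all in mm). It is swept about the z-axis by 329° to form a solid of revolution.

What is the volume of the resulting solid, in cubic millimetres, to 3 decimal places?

Volume = 15813.835 mm³

Profile (r,z), 4 vertices: (3,27) (5.5,15) (17.5,6) (15.5,34.5)
edge 0: (3,27)→(5.5,15)  cross = 3·15 − 5.5·27 = -103.5000; (r_i+r_j)·cross = 8.5·-103.5000 = -879.7500
edge 1: (5.5,15)→(17.5,6)  cross = 5.5·6 − 17.5·15 = -229.5000; (r_i+r_j)·cross = 23·-229.5000 = -5278.5000
edge 2: (17.5,6)→(15.5,34.5)  cross = 17.5·34.5 − 15.5·6 = 510.7500; (r_i+r_j)·cross = 33·510.7500 = 16854.7500
edge 3: (15.5,34.5)→(3,27)  cross = 15.5·27 − 3·34.5 = 315.0000; (r_i+r_j)·cross = 18.5·315.0000 = 5827.5000
Σcross = 492.7500 → A = |Σcross|/2 = 246.3750 mm²
Σ(r_i+r_j)·cross = 16524.0000 → first moment M = |Σ|/6 = 2754.0000
R_c = M/A = 2754.0000/246.3750 = 11.1781 mm
θ = 329° = 5.742133 rad
V = θ·R_c·A = 5.742133·11.1781·246.3750 = 15813.835 mm³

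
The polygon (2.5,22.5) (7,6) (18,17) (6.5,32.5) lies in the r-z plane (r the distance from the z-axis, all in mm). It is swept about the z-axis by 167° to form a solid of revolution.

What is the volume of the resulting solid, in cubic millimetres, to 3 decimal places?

Volume = 5407.497 mm³

Profile (r,z), 4 vertices: (2.5,22.5) (7,6) (18,17) (6.5,32.5)
edge 0: (2.5,22.5)→(7,6)  cross = 2.5·6 − 7·22.5 = -142.5000; (r_i+r_j)·cross = 9.5·-142.5000 = -1353.7500
edge 1: (7,6)→(18,17)  cross = 7·17 − 18·6 = 11.0000; (r_i+r_j)·cross = 25·11.0000 = 275.0000
edge 2: (18,17)→(6.5,32.5)  cross = 18·32.5 − 6.5·17 = 474.5000; (r_i+r_j)·cross = 24.5·474.5000 = 11625.2500
edge 3: (6.5,32.5)→(2.5,22.5)  cross = 6.5·22.5 − 2.5·32.5 = 65.0000; (r_i+r_j)·cross = 9·65.0000 = 585.0000
Σcross = 408.0000 → A = |Σcross|/2 = 204.0000 mm²
Σ(r_i+r_j)·cross = 11131.5000 → first moment M = |Σ|/6 = 1855.2500
R_c = M/A = 1855.2500/204.0000 = 9.0944 mm
θ = 167° = 2.914700 rad
V = θ·R_c·A = 2.914700·9.0944·204.0000 = 5407.497 mm³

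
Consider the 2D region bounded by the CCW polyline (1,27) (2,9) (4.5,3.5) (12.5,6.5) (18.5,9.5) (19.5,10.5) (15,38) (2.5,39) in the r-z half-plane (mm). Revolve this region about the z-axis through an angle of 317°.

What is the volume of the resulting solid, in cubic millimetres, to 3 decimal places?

Volume = 26281.909 mm³

Profile (r,z), 8 vertices: (1,27) (2,9) (4.5,3.5) (12.5,6.5) (18.5,9.5) (19.5,10.5) (15,38) (2.5,39)
edge 0: (1,27)→(2,9)  cross = 1·9 − 2·27 = -45.0000; (r_i+r_j)·cross = 3·-45.0000 = -135.0000
edge 1: (2,9)→(4.5,3.5)  cross = 2·3.5 − 4.5·9 = -33.5000; (r_i+r_j)·cross = 6.5·-33.5000 = -217.7500
edge 2: (4.5,3.5)→(12.5,6.5)  cross = 4.5·6.5 − 12.5·3.5 = -14.5000; (r_i+r_j)·cross = 17·-14.5000 = -246.5000
edge 3: (12.5,6.5)→(18.5,9.5)  cross = 12.5·9.5 − 18.5·6.5 = -1.5000; (r_i+r_j)·cross = 31·-1.5000 = -46.5000
edge 4: (18.5,9.5)→(19.5,10.5)  cross = 18.5·10.5 − 19.5·9.5 = 9.0000; (r_i+r_j)·cross = 38·9.0000 = 342.0000
edge 5: (19.5,10.5)→(15,38)  cross = 19.5·38 − 15·10.5 = 583.5000; (r_i+r_j)·cross = 34.5·583.5000 = 20130.7500
edge 6: (15,38)→(2.5,39)  cross = 15·39 − 2.5·38 = 490.0000; (r_i+r_j)·cross = 17.5·490.0000 = 8575.0000
edge 7: (2.5,39)→(1,27)  cross = 2.5·27 − 1·39 = 28.5000; (r_i+r_j)·cross = 3.5·28.5000 = 99.7500
Σcross = 1016.5000 → A = |Σcross|/2 = 508.2500 mm²
Σ(r_i+r_j)·cross = 28501.7500 → first moment M = |Σ|/6 = 4750.2917
R_c = M/A = 4750.2917/508.2500 = 9.3464 mm
θ = 317° = 5.532694 rad
V = θ·R_c·A = 5.532694·9.3464·508.2500 = 26281.909 mm³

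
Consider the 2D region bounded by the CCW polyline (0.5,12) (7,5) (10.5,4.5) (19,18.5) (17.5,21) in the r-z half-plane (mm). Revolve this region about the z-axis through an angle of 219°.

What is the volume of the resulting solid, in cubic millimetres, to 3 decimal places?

Volume = 5457.566 mm³

Profile (r,z), 5 vertices: (0.5,12) (7,5) (10.5,4.5) (19,18.5) (17.5,21)
edge 0: (0.5,12)→(7,5)  cross = 0.5·5 − 7·12 = -81.5000; (r_i+r_j)·cross = 7.5·-81.5000 = -611.2500
edge 1: (7,5)→(10.5,4.5)  cross = 7·4.5 − 10.5·5 = -21.0000; (r_i+r_j)·cross = 17.5·-21.0000 = -367.5000
edge 2: (10.5,4.5)→(19,18.5)  cross = 10.5·18.5 − 19·4.5 = 108.7500; (r_i+r_j)·cross = 29.5·108.7500 = 3208.1250
edge 3: (19,18.5)→(17.5,21)  cross = 19·21 − 17.5·18.5 = 75.2500; (r_i+r_j)·cross = 36.5·75.2500 = 2746.6250
edge 4: (17.5,21)→(0.5,12)  cross = 17.5·12 − 0.5·21 = 199.5000; (r_i+r_j)·cross = 18·199.5000 = 3591.0000
Σcross = 281.0000 → A = |Σcross|/2 = 140.5000 mm²
Σ(r_i+r_j)·cross = 8567.0000 → first moment M = |Σ|/6 = 1427.8333
R_c = M/A = 1427.8333/140.5000 = 10.1625 mm
θ = 219° = 3.822271 rad
V = θ·R_c·A = 3.822271·10.1625·140.5000 = 5457.566 mm³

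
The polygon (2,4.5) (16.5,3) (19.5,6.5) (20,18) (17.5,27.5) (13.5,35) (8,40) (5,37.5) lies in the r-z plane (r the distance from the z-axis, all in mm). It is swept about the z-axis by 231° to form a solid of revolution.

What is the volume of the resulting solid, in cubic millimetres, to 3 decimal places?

Volume = 21526.395 mm³

Profile (r,z), 8 vertices: (2,4.5) (16.5,3) (19.5,6.5) (20,18) (17.5,27.5) (13.5,35) (8,40) (5,37.5)
edge 0: (2,4.5)→(16.5,3)  cross = 2·3 − 16.5·4.5 = -68.2500; (r_i+r_j)·cross = 18.5·-68.2500 = -1262.6250
edge 1: (16.5,3)→(19.5,6.5)  cross = 16.5·6.5 − 19.5·3 = 48.7500; (r_i+r_j)·cross = 36·48.7500 = 1755.0000
edge 2: (19.5,6.5)→(20,18)  cross = 19.5·18 − 20·6.5 = 221.0000; (r_i+r_j)·cross = 39.5·221.0000 = 8729.5000
edge 3: (20,18)→(17.5,27.5)  cross = 20·27.5 − 17.5·18 = 235.0000; (r_i+r_j)·cross = 37.5·235.0000 = 8812.5000
edge 4: (17.5,27.5)→(13.5,35)  cross = 17.5·35 − 13.5·27.5 = 241.2500; (r_i+r_j)·cross = 31·241.2500 = 7478.7500
edge 5: (13.5,35)→(8,40)  cross = 13.5·40 − 8·35 = 260.0000; (r_i+r_j)·cross = 21.5·260.0000 = 5590.0000
edge 6: (8,40)→(5,37.5)  cross = 8·37.5 − 5·40 = 100.0000; (r_i+r_j)·cross = 13·100.0000 = 1300.0000
edge 7: (5,37.5)→(2,4.5)  cross = 5·4.5 − 2·37.5 = -52.5000; (r_i+r_j)·cross = 7·-52.5000 = -367.5000
Σcross = 985.2500 → A = |Σcross|/2 = 492.6250 mm²
Σ(r_i+r_j)·cross = 32035.6250 → first moment M = |Σ|/6 = 5339.2708
R_c = M/A = 5339.2708/492.6250 = 10.8384 mm
θ = 231° = 4.031711 rad
V = θ·R_c·A = 4.031711·10.8384·492.6250 = 21526.395 mm³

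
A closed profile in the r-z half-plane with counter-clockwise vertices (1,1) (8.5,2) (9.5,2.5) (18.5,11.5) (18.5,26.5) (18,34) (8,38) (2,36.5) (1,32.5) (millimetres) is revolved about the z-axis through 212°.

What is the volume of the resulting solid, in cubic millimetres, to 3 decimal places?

Profile (r,z), 9 vertices: (1,1) (8.5,2) (9.5,2.5) (18.5,11.5) (18.5,26.5) (18,34) (8,38) (2,36.5) (1,32.5)
edge 0: (1,1)→(8.5,2)  cross = 1·2 − 8.5·1 = -6.5000; (r_i+r_j)·cross = 9.5·-6.5000 = -61.7500
edge 1: (8.5,2)→(9.5,2.5)  cross = 8.5·2.5 − 9.5·2 = 2.2500; (r_i+r_j)·cross = 18·2.2500 = 40.5000
edge 2: (9.5,2.5)→(18.5,11.5)  cross = 9.5·11.5 − 18.5·2.5 = 63.0000; (r_i+r_j)·cross = 28·63.0000 = 1764.0000
edge 3: (18.5,11.5)→(18.5,26.5)  cross = 18.5·26.5 − 18.5·11.5 = 277.5000; (r_i+r_j)·cross = 37·277.5000 = 10267.5000
edge 4: (18.5,26.5)→(18,34)  cross = 18.5·34 − 18·26.5 = 152.0000; (r_i+r_j)·cross = 36.5·152.0000 = 5548.0000
edge 5: (18,34)→(8,38)  cross = 18·38 − 8·34 = 412.0000; (r_i+r_j)·cross = 26·412.0000 = 10712.0000
edge 6: (8,38)→(2,36.5)  cross = 8·36.5 − 2·38 = 216.0000; (r_i+r_j)·cross = 10·216.0000 = 2160.0000
edge 7: (2,36.5)→(1,32.5)  cross = 2·32.5 − 1·36.5 = 28.5000; (r_i+r_j)·cross = 3·28.5000 = 85.5000
edge 8: (1,32.5)→(1,1)  cross = 1·1 − 1·32.5 = -31.5000; (r_i+r_j)·cross = 2·-31.5000 = -63.0000
Σcross = 1113.2500 → A = |Σcross|/2 = 556.6250 mm²
Σ(r_i+r_j)·cross = 30452.7500 → first moment M = |Σ|/6 = 5075.4583
R_c = M/A = 5075.4583/556.6250 = 9.1183 mm
θ = 212° = 3.700098 rad
V = θ·R_c·A = 3.700098·9.1183·556.6250 = 18779.693 mm³

Volume = 18779.693 mm³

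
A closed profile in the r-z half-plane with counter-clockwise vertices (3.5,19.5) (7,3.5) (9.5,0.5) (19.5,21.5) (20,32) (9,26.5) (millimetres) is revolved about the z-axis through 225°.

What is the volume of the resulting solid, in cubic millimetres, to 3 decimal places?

Volume = 12802.236 mm³

Profile (r,z), 6 vertices: (3.5,19.5) (7,3.5) (9.5,0.5) (19.5,21.5) (20,32) (9,26.5)
edge 0: (3.5,19.5)→(7,3.5)  cross = 3.5·3.5 − 7·19.5 = -124.2500; (r_i+r_j)·cross = 10.5·-124.2500 = -1304.6250
edge 1: (7,3.5)→(9.5,0.5)  cross = 7·0.5 − 9.5·3.5 = -29.7500; (r_i+r_j)·cross = 16.5·-29.7500 = -490.8750
edge 2: (9.5,0.5)→(19.5,21.5)  cross = 9.5·21.5 − 19.5·0.5 = 194.5000; (r_i+r_j)·cross = 29·194.5000 = 5640.5000
edge 3: (19.5,21.5)→(20,32)  cross = 19.5·32 − 20·21.5 = 194.0000; (r_i+r_j)·cross = 39.5·194.0000 = 7663.0000
edge 4: (20,32)→(9,26.5)  cross = 20·26.5 − 9·32 = 242.0000; (r_i+r_j)·cross = 29·242.0000 = 7018.0000
edge 5: (9,26.5)→(3.5,19.5)  cross = 9·19.5 − 3.5·26.5 = 82.7500; (r_i+r_j)·cross = 12.5·82.7500 = 1034.3750
Σcross = 559.2500 → A = |Σcross|/2 = 279.6250 mm²
Σ(r_i+r_j)·cross = 19560.3750 → first moment M = |Σ|/6 = 3260.0625
R_c = M/A = 3260.0625/279.6250 = 11.6587 mm
θ = 225° = 3.926991 rad
V = θ·R_c·A = 3.926991·11.6587·279.6250 = 12802.236 mm³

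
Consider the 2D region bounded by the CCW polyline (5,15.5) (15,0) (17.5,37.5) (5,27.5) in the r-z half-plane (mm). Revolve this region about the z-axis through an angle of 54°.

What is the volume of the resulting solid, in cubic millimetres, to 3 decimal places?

Profile (r,z), 4 vertices: (5,15.5) (15,0) (17.5,37.5) (5,27.5)
edge 0: (5,15.5)→(15,0)  cross = 5·0 − 15·15.5 = -232.5000; (r_i+r_j)·cross = 20·-232.5000 = -4650.0000
edge 1: (15,0)→(17.5,37.5)  cross = 15·37.5 − 17.5·0 = 562.5000; (r_i+r_j)·cross = 32.5·562.5000 = 18281.2500
edge 2: (17.5,37.5)→(5,27.5)  cross = 17.5·27.5 − 5·37.5 = 293.7500; (r_i+r_j)·cross = 22.5·293.7500 = 6609.3750
edge 3: (5,27.5)→(5,15.5)  cross = 5·15.5 − 5·27.5 = -60.0000; (r_i+r_j)·cross = 10·-60.0000 = -600.0000
Σcross = 563.7500 → A = |Σcross|/2 = 281.8750 mm²
Σ(r_i+r_j)·cross = 19640.6250 → first moment M = |Σ|/6 = 3273.4375
R_c = M/A = 3273.4375/281.8750 = 11.6131 mm
θ = 54° = 0.942478 rad
V = θ·R_c·A = 0.942478·11.6131·281.8750 = 3085.142 mm³

Volume = 3085.142 mm³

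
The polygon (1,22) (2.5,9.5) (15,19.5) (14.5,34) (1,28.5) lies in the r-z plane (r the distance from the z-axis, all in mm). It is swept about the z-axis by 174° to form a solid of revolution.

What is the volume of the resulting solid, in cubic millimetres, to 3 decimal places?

Profile (r,z), 5 vertices: (1,22) (2.5,9.5) (15,19.5) (14.5,34) (1,28.5)
edge 0: (1,22)→(2.5,9.5)  cross = 1·9.5 − 2.5·22 = -45.5000; (r_i+r_j)·cross = 3.5·-45.5000 = -159.2500
edge 1: (2.5,9.5)→(15,19.5)  cross = 2.5·19.5 − 15·9.5 = -93.7500; (r_i+r_j)·cross = 17.5·-93.7500 = -1640.6250
edge 2: (15,19.5)→(14.5,34)  cross = 15·34 − 14.5·19.5 = 227.2500; (r_i+r_j)·cross = 29.5·227.2500 = 6703.8750
edge 3: (14.5,34)→(1,28.5)  cross = 14.5·28.5 − 1·34 = 379.2500; (r_i+r_j)·cross = 15.5·379.2500 = 5878.3750
edge 4: (1,28.5)→(1,22)  cross = 1·22 − 1·28.5 = -6.5000; (r_i+r_j)·cross = 2·-6.5000 = -13.0000
Σcross = 460.7500 → A = |Σcross|/2 = 230.3750 mm²
Σ(r_i+r_j)·cross = 10769.3750 → first moment M = |Σ|/6 = 1794.8958
R_c = M/A = 1794.8958/230.3750 = 7.7912 mm
θ = 174° = 3.036873 rad
V = θ·R_c·A = 3.036873·7.7912·230.3750 = 5450.871 mm³

Volume = 5450.871 mm³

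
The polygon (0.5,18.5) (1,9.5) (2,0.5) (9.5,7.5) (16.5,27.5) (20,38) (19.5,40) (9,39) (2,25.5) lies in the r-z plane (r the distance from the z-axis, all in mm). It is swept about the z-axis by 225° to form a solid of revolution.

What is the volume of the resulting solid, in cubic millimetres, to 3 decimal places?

Profile (r,z), 9 vertices: (0.5,18.5) (1,9.5) (2,0.5) (9.5,7.5) (16.5,27.5) (20,38) (19.5,40) (9,39) (2,25.5)
edge 0: (0.5,18.5)→(1,9.5)  cross = 0.5·9.5 − 1·18.5 = -13.7500; (r_i+r_j)·cross = 1.5·-13.7500 = -20.6250
edge 1: (1,9.5)→(2,0.5)  cross = 1·0.5 − 2·9.5 = -18.5000; (r_i+r_j)·cross = 3·-18.5000 = -55.5000
edge 2: (2,0.5)→(9.5,7.5)  cross = 2·7.5 − 9.5·0.5 = 10.2500; (r_i+r_j)·cross = 11.5·10.2500 = 117.8750
edge 3: (9.5,7.5)→(16.5,27.5)  cross = 9.5·27.5 − 16.5·7.5 = 137.5000; (r_i+r_j)·cross = 26·137.5000 = 3575.0000
edge 4: (16.5,27.5)→(20,38)  cross = 16.5·38 − 20·27.5 = 77.0000; (r_i+r_j)·cross = 36.5·77.0000 = 2810.5000
edge 5: (20,38)→(19.5,40)  cross = 20·40 − 19.5·38 = 59.0000; (r_i+r_j)·cross = 39.5·59.0000 = 2330.5000
edge 6: (19.5,40)→(9,39)  cross = 19.5·39 − 9·40 = 400.5000; (r_i+r_j)·cross = 28.5·400.5000 = 11414.2500
edge 7: (9,39)→(2,25.5)  cross = 9·25.5 − 2·39 = 151.5000; (r_i+r_j)·cross = 11·151.5000 = 1666.5000
edge 8: (2,25.5)→(0.5,18.5)  cross = 2·18.5 − 0.5·25.5 = 24.2500; (r_i+r_j)·cross = 2.5·24.2500 = 60.6250
Σcross = 827.7500 → A = |Σcross|/2 = 413.8750 mm²
Σ(r_i+r_j)·cross = 21899.1250 → first moment M = |Σ|/6 = 3649.8542
R_c = M/A = 3649.8542/413.8750 = 8.8187 mm
θ = 225° = 3.926991 rad
V = θ·R_c·A = 3.926991·8.8187·413.8750 = 14332.944 mm³

Volume = 14332.944 mm³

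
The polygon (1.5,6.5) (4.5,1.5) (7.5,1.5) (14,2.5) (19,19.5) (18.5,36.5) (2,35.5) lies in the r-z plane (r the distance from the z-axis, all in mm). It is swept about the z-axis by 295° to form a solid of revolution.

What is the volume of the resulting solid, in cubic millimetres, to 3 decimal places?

Volume = 27014.697 mm³

Profile (r,z), 7 vertices: (1.5,6.5) (4.5,1.5) (7.5,1.5) (14,2.5) (19,19.5) (18.5,36.5) (2,35.5)
edge 0: (1.5,6.5)→(4.5,1.5)  cross = 1.5·1.5 − 4.5·6.5 = -27.0000; (r_i+r_j)·cross = 6·-27.0000 = -162.0000
edge 1: (4.5,1.5)→(7.5,1.5)  cross = 4.5·1.5 − 7.5·1.5 = -4.5000; (r_i+r_j)·cross = 12·-4.5000 = -54.0000
edge 2: (7.5,1.5)→(14,2.5)  cross = 7.5·2.5 − 14·1.5 = -2.2500; (r_i+r_j)·cross = 21.5·-2.2500 = -48.3750
edge 3: (14,2.5)→(19,19.5)  cross = 14·19.5 − 19·2.5 = 225.5000; (r_i+r_j)·cross = 33·225.5000 = 7441.5000
edge 4: (19,19.5)→(18.5,36.5)  cross = 19·36.5 − 18.5·19.5 = 332.7500; (r_i+r_j)·cross = 37.5·332.7500 = 12478.1250
edge 5: (18.5,36.5)→(2,35.5)  cross = 18.5·35.5 − 2·36.5 = 583.7500; (r_i+r_j)·cross = 20.5·583.7500 = 11966.8750
edge 6: (2,35.5)→(1.5,6.5)  cross = 2·6.5 − 1.5·35.5 = -40.2500; (r_i+r_j)·cross = 3.5·-40.2500 = -140.8750
Σcross = 1068.0000 → A = |Σcross|/2 = 534.0000 mm²
Σ(r_i+r_j)·cross = 31481.2500 → first moment M = |Σ|/6 = 5246.8750
R_c = M/A = 5246.8750/534.0000 = 9.8256 mm
θ = 295° = 5.148721 rad
V = θ·R_c·A = 5.148721·9.8256·534.0000 = 27014.697 mm³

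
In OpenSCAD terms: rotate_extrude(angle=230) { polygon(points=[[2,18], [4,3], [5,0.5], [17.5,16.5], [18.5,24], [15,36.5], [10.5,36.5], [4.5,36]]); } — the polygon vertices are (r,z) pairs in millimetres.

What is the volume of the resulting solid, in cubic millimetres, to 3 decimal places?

Volume = 15582.929 mm³

Profile (r,z), 8 vertices: (2,18) (4,3) (5,0.5) (17.5,16.5) (18.5,24) (15,36.5) (10.5,36.5) (4.5,36)
edge 0: (2,18)→(4,3)  cross = 2·3 − 4·18 = -66.0000; (r_i+r_j)·cross = 6·-66.0000 = -396.0000
edge 1: (4,3)→(5,0.5)  cross = 4·0.5 − 5·3 = -13.0000; (r_i+r_j)·cross = 9·-13.0000 = -117.0000
edge 2: (5,0.5)→(17.5,16.5)  cross = 5·16.5 − 17.5·0.5 = 73.7500; (r_i+r_j)·cross = 22.5·73.7500 = 1659.3750
edge 3: (17.5,16.5)→(18.5,24)  cross = 17.5·24 − 18.5·16.5 = 114.7500; (r_i+r_j)·cross = 36·114.7500 = 4131.0000
edge 4: (18.5,24)→(15,36.5)  cross = 18.5·36.5 − 15·24 = 315.2500; (r_i+r_j)·cross = 33.5·315.2500 = 10560.8750
edge 5: (15,36.5)→(10.5,36.5)  cross = 15·36.5 − 10.5·36.5 = 164.2500; (r_i+r_j)·cross = 25.5·164.2500 = 4188.3750
edge 6: (10.5,36.5)→(4.5,36)  cross = 10.5·36 − 4.5·36.5 = 213.7500; (r_i+r_j)·cross = 15·213.7500 = 3206.2500
edge 7: (4.5,36)→(2,18)  cross = 4.5·18 − 2·36 = 9.0000; (r_i+r_j)·cross = 6.5·9.0000 = 58.5000
Σcross = 811.7500 → A = |Σcross|/2 = 405.8750 mm²
Σ(r_i+r_j)·cross = 23291.3750 → first moment M = |Σ|/6 = 3881.8958
R_c = M/A = 3881.8958/405.8750 = 9.5643 mm
θ = 230° = 4.014257 rad
V = θ·R_c·A = 4.014257·9.5643·405.8750 = 15582.929 mm³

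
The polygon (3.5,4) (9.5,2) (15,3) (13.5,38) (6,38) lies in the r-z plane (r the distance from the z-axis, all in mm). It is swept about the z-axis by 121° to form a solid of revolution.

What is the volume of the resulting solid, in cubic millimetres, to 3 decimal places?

Profile (r,z), 5 vertices: (3.5,4) (9.5,2) (15,3) (13.5,38) (6,38)
edge 0: (3.5,4)→(9.5,2)  cross = 3.5·2 − 9.5·4 = -31.0000; (r_i+r_j)·cross = 13·-31.0000 = -403.0000
edge 1: (9.5,2)→(15,3)  cross = 9.5·3 − 15·2 = -1.5000; (r_i+r_j)·cross = 24.5·-1.5000 = -36.7500
edge 2: (15,3)→(13.5,38)  cross = 15·38 − 13.5·3 = 529.5000; (r_i+r_j)·cross = 28.5·529.5000 = 15090.7500
edge 3: (13.5,38)→(6,38)  cross = 13.5·38 − 6·38 = 285.0000; (r_i+r_j)·cross = 19.5·285.0000 = 5557.5000
edge 4: (6,38)→(3.5,4)  cross = 6·4 − 3.5·38 = -109.0000; (r_i+r_j)·cross = 9.5·-109.0000 = -1035.5000
Σcross = 673.0000 → A = |Σcross|/2 = 336.5000 mm²
Σ(r_i+r_j)·cross = 19173.0000 → first moment M = |Σ|/6 = 3195.5000
R_c = M/A = 3195.5000/336.5000 = 9.4963 mm
θ = 121° = 2.111848 rad
V = θ·R_c·A = 2.111848·9.4963·336.5000 = 6748.412 mm³

Volume = 6748.412 mm³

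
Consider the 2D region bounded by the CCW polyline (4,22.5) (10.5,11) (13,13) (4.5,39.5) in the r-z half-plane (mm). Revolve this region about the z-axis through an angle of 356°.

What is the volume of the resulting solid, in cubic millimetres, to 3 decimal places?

Profile (r,z), 4 vertices: (4,22.5) (10.5,11) (13,13) (4.5,39.5)
edge 0: (4,22.5)→(10.5,11)  cross = 4·11 − 10.5·22.5 = -192.2500; (r_i+r_j)·cross = 14.5·-192.2500 = -2787.6250
edge 1: (10.5,11)→(13,13)  cross = 10.5·13 − 13·11 = -6.5000; (r_i+r_j)·cross = 23.5·-6.5000 = -152.7500
edge 2: (13,13)→(4.5,39.5)  cross = 13·39.5 − 4.5·13 = 455.0000; (r_i+r_j)·cross = 17.5·455.0000 = 7962.5000
edge 3: (4.5,39.5)→(4,22.5)  cross = 4.5·22.5 − 4·39.5 = -56.7500; (r_i+r_j)·cross = 8.5·-56.7500 = -482.3750
Σcross = 199.5000 → A = |Σcross|/2 = 99.7500 mm²
Σ(r_i+r_j)·cross = 4539.7500 → first moment M = |Σ|/6 = 756.6250
R_c = M/A = 756.6250/99.7500 = 7.5852 mm
θ = 356° = 6.213372 rad
V = θ·R_c·A = 6.213372·7.5852·99.7500 = 4701.193 mm³

Volume = 4701.193 mm³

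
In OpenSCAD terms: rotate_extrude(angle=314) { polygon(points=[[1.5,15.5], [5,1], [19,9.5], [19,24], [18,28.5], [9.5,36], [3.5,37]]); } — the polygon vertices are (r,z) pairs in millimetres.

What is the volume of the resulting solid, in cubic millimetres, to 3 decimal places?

Profile (r,z), 7 vertices: (1.5,15.5) (5,1) (19,9.5) (19,24) (18,28.5) (9.5,36) (3.5,37)
edge 0: (1.5,15.5)→(5,1)  cross = 1.5·1 − 5·15.5 = -76.0000; (r_i+r_j)·cross = 6.5·-76.0000 = -494.0000
edge 1: (5,1)→(19,9.5)  cross = 5·9.5 − 19·1 = 28.5000; (r_i+r_j)·cross = 24·28.5000 = 684.0000
edge 2: (19,9.5)→(19,24)  cross = 19·24 − 19·9.5 = 275.5000; (r_i+r_j)·cross = 38·275.5000 = 10469.0000
edge 3: (19,24)→(18,28.5)  cross = 19·28.5 − 18·24 = 109.5000; (r_i+r_j)·cross = 37·109.5000 = 4051.5000
edge 4: (18,28.5)→(9.5,36)  cross = 18·36 − 9.5·28.5 = 377.2500; (r_i+r_j)·cross = 27.5·377.2500 = 10374.3750
edge 5: (9.5,36)→(3.5,37)  cross = 9.5·37 − 3.5·36 = 225.5000; (r_i+r_j)·cross = 13·225.5000 = 2931.5000
edge 6: (3.5,37)→(1.5,15.5)  cross = 3.5·15.5 − 1.5·37 = -1.2500; (r_i+r_j)·cross = 5·-1.2500 = -6.2500
Σcross = 939.0000 → A = |Σcross|/2 = 469.5000 mm²
Σ(r_i+r_j)·cross = 28010.1250 → first moment M = |Σ|/6 = 4668.3542
R_c = M/A = 4668.3542/469.5000 = 9.9432 mm
θ = 314° = 5.480334 rad
V = θ·R_c·A = 5.480334·9.9432·469.5000 = 25584.139 mm³

Volume = 25584.139 mm³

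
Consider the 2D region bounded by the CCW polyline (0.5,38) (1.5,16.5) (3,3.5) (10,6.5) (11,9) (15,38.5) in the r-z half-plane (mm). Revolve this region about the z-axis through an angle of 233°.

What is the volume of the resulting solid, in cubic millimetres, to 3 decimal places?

Volume = 10795.513 mm³

Profile (r,z), 6 vertices: (0.5,38) (1.5,16.5) (3,3.5) (10,6.5) (11,9) (15,38.5)
edge 0: (0.5,38)→(1.5,16.5)  cross = 0.5·16.5 − 1.5·38 = -48.7500; (r_i+r_j)·cross = 2·-48.7500 = -97.5000
edge 1: (1.5,16.5)→(3,3.5)  cross = 1.5·3.5 − 3·16.5 = -44.2500; (r_i+r_j)·cross = 4.5·-44.2500 = -199.1250
edge 2: (3,3.5)→(10,6.5)  cross = 3·6.5 − 10·3.5 = -15.5000; (r_i+r_j)·cross = 13·-15.5000 = -201.5000
edge 3: (10,6.5)→(11,9)  cross = 10·9 − 11·6.5 = 18.5000; (r_i+r_j)·cross = 21·18.5000 = 388.5000
edge 4: (11,9)→(15,38.5)  cross = 11·38.5 − 15·9 = 288.5000; (r_i+r_j)·cross = 26·288.5000 = 7501.0000
edge 5: (15,38.5)→(0.5,38)  cross = 15·38 − 0.5·38.5 = 550.7500; (r_i+r_j)·cross = 15.5·550.7500 = 8536.6250
Σcross = 749.2500 → A = |Σcross|/2 = 374.6250 mm²
Σ(r_i+r_j)·cross = 15928.0000 → first moment M = |Σ|/6 = 2654.6667
R_c = M/A = 2654.6667/374.6250 = 7.0862 mm
θ = 233° = 4.066617 rad
V = θ·R_c·A = 4.066617·7.0862·374.6250 = 10795.513 mm³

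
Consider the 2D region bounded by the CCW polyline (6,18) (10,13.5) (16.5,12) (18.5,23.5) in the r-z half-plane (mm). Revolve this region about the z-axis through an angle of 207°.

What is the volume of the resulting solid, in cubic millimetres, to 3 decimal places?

Volume = 3732.281 mm³

Profile (r,z), 4 vertices: (6,18) (10,13.5) (16.5,12) (18.5,23.5)
edge 0: (6,18)→(10,13.5)  cross = 6·13.5 − 10·18 = -99.0000; (r_i+r_j)·cross = 16·-99.0000 = -1584.0000
edge 1: (10,13.5)→(16.5,12)  cross = 10·12 − 16.5·13.5 = -102.7500; (r_i+r_j)·cross = 26.5·-102.7500 = -2722.8750
edge 2: (16.5,12)→(18.5,23.5)  cross = 16.5·23.5 − 18.5·12 = 165.7500; (r_i+r_j)·cross = 35·165.7500 = 5801.2500
edge 3: (18.5,23.5)→(6,18)  cross = 18.5·18 − 6·23.5 = 192.0000; (r_i+r_j)·cross = 24.5·192.0000 = 4704.0000
Σcross = 156.0000 → A = |Σcross|/2 = 78.0000 mm²
Σ(r_i+r_j)·cross = 6198.3750 → first moment M = |Σ|/6 = 1033.0625
R_c = M/A = 1033.0625/78.0000 = 13.2444 mm
θ = 207° = 3.612832 rad
V = θ·R_c·A = 3.612832·13.2444·78.0000 = 3732.281 mm³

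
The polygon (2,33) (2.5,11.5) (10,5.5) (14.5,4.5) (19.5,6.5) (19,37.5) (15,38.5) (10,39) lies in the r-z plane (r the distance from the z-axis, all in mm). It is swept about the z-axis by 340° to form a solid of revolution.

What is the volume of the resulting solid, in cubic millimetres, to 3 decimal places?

Profile (r,z), 8 vertices: (2,33) (2.5,11.5) (10,5.5) (14.5,4.5) (19.5,6.5) (19,37.5) (15,38.5) (10,39)
edge 0: (2,33)→(2.5,11.5)  cross = 2·11.5 − 2.5·33 = -59.5000; (r_i+r_j)·cross = 4.5·-59.5000 = -267.7500
edge 1: (2.5,11.5)→(10,5.5)  cross = 2.5·5.5 − 10·11.5 = -101.2500; (r_i+r_j)·cross = 12.5·-101.2500 = -1265.6250
edge 2: (10,5.5)→(14.5,4.5)  cross = 10·4.5 − 14.5·5.5 = -34.7500; (r_i+r_j)·cross = 24.5·-34.7500 = -851.3750
edge 3: (14.5,4.5)→(19.5,6.5)  cross = 14.5·6.5 − 19.5·4.5 = 6.5000; (r_i+r_j)·cross = 34·6.5000 = 221.0000
edge 4: (19.5,6.5)→(19,37.5)  cross = 19.5·37.5 − 19·6.5 = 607.7500; (r_i+r_j)·cross = 38.5·607.7500 = 23398.3750
edge 5: (19,37.5)→(15,38.5)  cross = 19·38.5 − 15·37.5 = 169.0000; (r_i+r_j)·cross = 34·169.0000 = 5746.0000
edge 6: (15,38.5)→(10,39)  cross = 15·39 − 10·38.5 = 200.0000; (r_i+r_j)·cross = 25·200.0000 = 5000.0000
edge 7: (10,39)→(2,33)  cross = 10·33 − 2·39 = 252.0000; (r_i+r_j)·cross = 12·252.0000 = 3024.0000
Σcross = 1039.7500 → A = |Σcross|/2 = 519.8750 mm²
Σ(r_i+r_j)·cross = 35004.6250 → first moment M = |Σ|/6 = 5834.1042
R_c = M/A = 5834.1042/519.8750 = 11.2221 mm
θ = 340° = 5.934119 rad
V = θ·R_c·A = 5.934119·11.2221·519.8750 = 34620.271 mm³

Volume = 34620.271 mm³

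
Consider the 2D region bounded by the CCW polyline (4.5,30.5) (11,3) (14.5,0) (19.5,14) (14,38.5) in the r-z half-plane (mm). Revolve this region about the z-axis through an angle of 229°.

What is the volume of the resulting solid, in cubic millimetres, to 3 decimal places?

Profile (r,z), 5 vertices: (4.5,30.5) (11,3) (14.5,0) (19.5,14) (14,38.5)
edge 0: (4.5,30.5)→(11,3)  cross = 4.5·3 − 11·30.5 = -322.0000; (r_i+r_j)·cross = 15.5·-322.0000 = -4991.0000
edge 1: (11,3)→(14.5,0)  cross = 11·0 − 14.5·3 = -43.5000; (r_i+r_j)·cross = 25.5·-43.5000 = -1109.2500
edge 2: (14.5,0)→(19.5,14)  cross = 14.5·14 − 19.5·0 = 203.0000; (r_i+r_j)·cross = 34·203.0000 = 6902.0000
edge 3: (19.5,14)→(14,38.5)  cross = 19.5·38.5 − 14·14 = 554.7500; (r_i+r_j)·cross = 33.5·554.7500 = 18584.1250
edge 4: (14,38.5)→(4.5,30.5)  cross = 14·30.5 − 4.5·38.5 = 253.7500; (r_i+r_j)·cross = 18.5·253.7500 = 4694.3750
Σcross = 646.0000 → A = |Σcross|/2 = 323.0000 mm²
Σ(r_i+r_j)·cross = 24080.2500 → first moment M = |Σ|/6 = 4013.3750
R_c = M/A = 4013.3750/323.0000 = 12.4253 mm
θ = 229° = 3.996804 rad
V = θ·R_c·A = 3.996804·12.4253·323.0000 = 16040.673 mm³

Volume = 16040.673 mm³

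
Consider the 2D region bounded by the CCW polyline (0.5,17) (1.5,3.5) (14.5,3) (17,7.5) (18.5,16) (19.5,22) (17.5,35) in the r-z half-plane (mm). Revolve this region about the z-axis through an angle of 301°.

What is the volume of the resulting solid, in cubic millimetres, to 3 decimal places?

Profile (r,z), 7 vertices: (0.5,17) (1.5,3.5) (14.5,3) (17,7.5) (18.5,16) (19.5,22) (17.5,35)
edge 0: (0.5,17)→(1.5,3.5)  cross = 0.5·3.5 − 1.5·17 = -23.7500; (r_i+r_j)·cross = 2·-23.7500 = -47.5000
edge 1: (1.5,3.5)→(14.5,3)  cross = 1.5·3 − 14.5·3.5 = -46.2500; (r_i+r_j)·cross = 16·-46.2500 = -740.0000
edge 2: (14.5,3)→(17,7.5)  cross = 14.5·7.5 − 17·3 = 57.7500; (r_i+r_j)·cross = 31.5·57.7500 = 1819.1250
edge 3: (17,7.5)→(18.5,16)  cross = 17·16 − 18.5·7.5 = 133.2500; (r_i+r_j)·cross = 35.5·133.2500 = 4730.3750
edge 4: (18.5,16)→(19.5,22)  cross = 18.5·22 − 19.5·16 = 95.0000; (r_i+r_j)·cross = 38·95.0000 = 3610.0000
edge 5: (19.5,22)→(17.5,35)  cross = 19.5·35 − 17.5·22 = 297.5000; (r_i+r_j)·cross = 37·297.5000 = 11007.5000
edge 6: (17.5,35)→(0.5,17)  cross = 17.5·17 − 0.5·35 = 280.0000; (r_i+r_j)·cross = 18·280.0000 = 5040.0000
Σcross = 793.5000 → A = |Σcross|/2 = 396.7500 mm²
Σ(r_i+r_j)·cross = 25419.5000 → first moment M = |Σ|/6 = 4236.5833
R_c = M/A = 4236.5833/396.7500 = 10.6782 mm
θ = 301° = 5.253441 rad
V = θ·R_c·A = 5.253441·10.6782·396.7500 = 22256.641 mm³

Volume = 22256.641 mm³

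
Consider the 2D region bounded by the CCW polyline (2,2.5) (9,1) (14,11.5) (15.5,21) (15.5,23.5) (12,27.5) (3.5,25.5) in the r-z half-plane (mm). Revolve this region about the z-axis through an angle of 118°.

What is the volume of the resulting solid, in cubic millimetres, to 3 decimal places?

Volume = 4611.366 mm³

Profile (r,z), 7 vertices: (2,2.5) (9,1) (14,11.5) (15.5,21) (15.5,23.5) (12,27.5) (3.5,25.5)
edge 0: (2,2.5)→(9,1)  cross = 2·1 − 9·2.5 = -20.5000; (r_i+r_j)·cross = 11·-20.5000 = -225.5000
edge 1: (9,1)→(14,11.5)  cross = 9·11.5 − 14·1 = 89.5000; (r_i+r_j)·cross = 23·89.5000 = 2058.5000
edge 2: (14,11.5)→(15.5,21)  cross = 14·21 − 15.5·11.5 = 115.7500; (r_i+r_j)·cross = 29.5·115.7500 = 3414.6250
edge 3: (15.5,21)→(15.5,23.5)  cross = 15.5·23.5 − 15.5·21 = 38.7500; (r_i+r_j)·cross = 31·38.7500 = 1201.2500
edge 4: (15.5,23.5)→(12,27.5)  cross = 15.5·27.5 − 12·23.5 = 144.2500; (r_i+r_j)·cross = 27.5·144.2500 = 3966.8750
edge 5: (12,27.5)→(3.5,25.5)  cross = 12·25.5 − 3.5·27.5 = 209.7500; (r_i+r_j)·cross = 15.5·209.7500 = 3251.1250
edge 6: (3.5,25.5)→(2,2.5)  cross = 3.5·2.5 − 2·25.5 = -42.2500; (r_i+r_j)·cross = 5.5·-42.2500 = -232.3750
Σcross = 535.2500 → A = |Σcross|/2 = 267.6250 mm²
Σ(r_i+r_j)·cross = 13434.5000 → first moment M = |Σ|/6 = 2239.0833
R_c = M/A = 2239.0833/267.6250 = 8.3665 mm
θ = 118° = 2.059489 rad
V = θ·R_c·A = 2.059489·8.3665·267.6250 = 4611.366 mm³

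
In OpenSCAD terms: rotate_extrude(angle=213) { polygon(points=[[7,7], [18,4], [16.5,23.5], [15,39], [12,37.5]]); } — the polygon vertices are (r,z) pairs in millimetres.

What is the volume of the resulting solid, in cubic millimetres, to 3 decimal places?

Profile (r,z), 5 vertices: (7,7) (18,4) (16.5,23.5) (15,39) (12,37.5)
edge 0: (7,7)→(18,4)  cross = 7·4 − 18·7 = -98.0000; (r_i+r_j)·cross = 25·-98.0000 = -2450.0000
edge 1: (18,4)→(16.5,23.5)  cross = 18·23.5 − 16.5·4 = 357.0000; (r_i+r_j)·cross = 34.5·357.0000 = 12316.5000
edge 2: (16.5,23.5)→(15,39)  cross = 16.5·39 − 15·23.5 = 291.0000; (r_i+r_j)·cross = 31.5·291.0000 = 9166.5000
edge 3: (15,39)→(12,37.5)  cross = 15·37.5 − 12·39 = 94.5000; (r_i+r_j)·cross = 27·94.5000 = 2551.5000
edge 4: (12,37.5)→(7,7)  cross = 12·7 − 7·37.5 = -178.5000; (r_i+r_j)·cross = 19·-178.5000 = -3391.5000
Σcross = 466.0000 → A = |Σcross|/2 = 233.0000 mm²
Σ(r_i+r_j)·cross = 18193.0000 → first moment M = |Σ|/6 = 3032.1667
R_c = M/A = 3032.1667/233.0000 = 13.0136 mm
θ = 213° = 3.717551 rad
V = θ·R_c·A = 3.717551·13.0136·233.0000 = 11272.235 mm³

Volume = 11272.235 mm³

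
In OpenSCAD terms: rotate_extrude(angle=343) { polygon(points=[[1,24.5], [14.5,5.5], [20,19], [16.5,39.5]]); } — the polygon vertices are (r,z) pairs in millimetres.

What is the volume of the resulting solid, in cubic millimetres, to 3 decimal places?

Profile (r,z), 4 vertices: (1,24.5) (14.5,5.5) (20,19) (16.5,39.5)
edge 0: (1,24.5)→(14.5,5.5)  cross = 1·5.5 − 14.5·24.5 = -349.7500; (r_i+r_j)·cross = 15.5·-349.7500 = -5421.1250
edge 1: (14.5,5.5)→(20,19)  cross = 14.5·19 − 20·5.5 = 165.5000; (r_i+r_j)·cross = 34.5·165.5000 = 5709.7500
edge 2: (20,19)→(16.5,39.5)  cross = 20·39.5 − 16.5·19 = 476.5000; (r_i+r_j)·cross = 36.5·476.5000 = 17392.2500
edge 3: (16.5,39.5)→(1,24.5)  cross = 16.5·24.5 − 1·39.5 = 364.7500; (r_i+r_j)·cross = 17.5·364.7500 = 6383.1250
Σcross = 657.0000 → A = |Σcross|/2 = 328.5000 mm²
Σ(r_i+r_j)·cross = 24064.0000 → first moment M = |Σ|/6 = 4010.6667
R_c = M/A = 4010.6667/328.5000 = 12.2090 mm
θ = 343° = 5.986479 rad
V = θ·R_c·A = 5.986479·12.2090·328.5000 = 24009.773 mm³

Volume = 24009.773 mm³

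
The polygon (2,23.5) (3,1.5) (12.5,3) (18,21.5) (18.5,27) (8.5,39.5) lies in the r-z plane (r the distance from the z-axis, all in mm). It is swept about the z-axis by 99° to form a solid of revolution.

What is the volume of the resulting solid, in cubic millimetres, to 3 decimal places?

Volume = 6935.694 mm³

Profile (r,z), 6 vertices: (2,23.5) (3,1.5) (12.5,3) (18,21.5) (18.5,27) (8.5,39.5)
edge 0: (2,23.5)→(3,1.5)  cross = 2·1.5 − 3·23.5 = -67.5000; (r_i+r_j)·cross = 5·-67.5000 = -337.5000
edge 1: (3,1.5)→(12.5,3)  cross = 3·3 − 12.5·1.5 = -9.7500; (r_i+r_j)·cross = 15.5·-9.7500 = -151.1250
edge 2: (12.5,3)→(18,21.5)  cross = 12.5·21.5 − 18·3 = 214.7500; (r_i+r_j)·cross = 30.5·214.7500 = 6549.8750
edge 3: (18,21.5)→(18.5,27)  cross = 18·27 − 18.5·21.5 = 88.2500; (r_i+r_j)·cross = 36.5·88.2500 = 3221.1250
edge 4: (18.5,27)→(8.5,39.5)  cross = 18.5·39.5 − 8.5·27 = 501.2500; (r_i+r_j)·cross = 27·501.2500 = 13533.7500
edge 5: (8.5,39.5)→(2,23.5)  cross = 8.5·23.5 − 2·39.5 = 120.7500; (r_i+r_j)·cross = 10.5·120.7500 = 1267.8750
Σcross = 847.7500 → A = |Σcross|/2 = 423.8750 mm²
Σ(r_i+r_j)·cross = 24084.0000 → first moment M = |Σ|/6 = 4014.0000
R_c = M/A = 4014.0000/423.8750 = 9.4698 mm
θ = 99° = 1.727876 rad
V = θ·R_c·A = 1.727876·9.4698·423.8750 = 6935.694 mm³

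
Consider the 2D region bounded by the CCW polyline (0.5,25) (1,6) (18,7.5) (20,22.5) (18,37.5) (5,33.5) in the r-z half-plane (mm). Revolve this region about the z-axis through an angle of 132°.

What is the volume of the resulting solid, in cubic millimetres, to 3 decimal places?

Profile (r,z), 6 vertices: (0.5,25) (1,6) (18,7.5) (20,22.5) (18,37.5) (5,33.5)
edge 0: (0.5,25)→(1,6)  cross = 0.5·6 − 1·25 = -22.0000; (r_i+r_j)·cross = 1.5·-22.0000 = -33.0000
edge 1: (1,6)→(18,7.5)  cross = 1·7.5 − 18·6 = -100.5000; (r_i+r_j)·cross = 19·-100.5000 = -1909.5000
edge 2: (18,7.5)→(20,22.5)  cross = 18·22.5 − 20·7.5 = 255.0000; (r_i+r_j)·cross = 38·255.0000 = 9690.0000
edge 3: (20,22.5)→(18,37.5)  cross = 20·37.5 − 18·22.5 = 345.0000; (r_i+r_j)·cross = 38·345.0000 = 13110.0000
edge 4: (18,37.5)→(5,33.5)  cross = 18·33.5 − 5·37.5 = 415.5000; (r_i+r_j)·cross = 23·415.5000 = 9556.5000
edge 5: (5,33.5)→(0.5,25)  cross = 5·25 − 0.5·33.5 = 108.2500; (r_i+r_j)·cross = 5.5·108.2500 = 595.3750
Σcross = 1001.2500 → A = |Σcross|/2 = 500.6250 mm²
Σ(r_i+r_j)·cross = 31009.3750 → first moment M = |Σ|/6 = 5168.2292
R_c = M/A = 5168.2292/500.6250 = 10.3236 mm
θ = 132° = 2.303835 rad
V = θ·R_c·A = 2.303835·10.3236·500.6250 = 11906.745 mm³

Volume = 11906.745 mm³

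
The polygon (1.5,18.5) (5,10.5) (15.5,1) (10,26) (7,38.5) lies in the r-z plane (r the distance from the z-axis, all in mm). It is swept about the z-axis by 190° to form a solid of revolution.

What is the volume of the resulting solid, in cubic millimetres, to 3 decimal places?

Volume = 5720.109 mm³

Profile (r,z), 5 vertices: (1.5,18.5) (5,10.5) (15.5,1) (10,26) (7,38.5)
edge 0: (1.5,18.5)→(5,10.5)  cross = 1.5·10.5 − 5·18.5 = -76.7500; (r_i+r_j)·cross = 6.5·-76.7500 = -498.8750
edge 1: (5,10.5)→(15.5,1)  cross = 5·1 − 15.5·10.5 = -157.7500; (r_i+r_j)·cross = 20.5·-157.7500 = -3233.8750
edge 2: (15.5,1)→(10,26)  cross = 15.5·26 − 10·1 = 393.0000; (r_i+r_j)·cross = 25.5·393.0000 = 10021.5000
edge 3: (10,26)→(7,38.5)  cross = 10·38.5 − 7·26 = 203.0000; (r_i+r_j)·cross = 17·203.0000 = 3451.0000
edge 4: (7,38.5)→(1.5,18.5)  cross = 7·18.5 − 1.5·38.5 = 71.7500; (r_i+r_j)·cross = 8.5·71.7500 = 609.8750
Σcross = 433.2500 → A = |Σcross|/2 = 216.6250 mm²
Σ(r_i+r_j)·cross = 10349.6250 → first moment M = |Σ|/6 = 1724.9375
R_c = M/A = 1724.9375/216.6250 = 7.9628 mm
θ = 190° = 3.316126 rad
V = θ·R_c·A = 3.316126·7.9628·216.6250 = 5720.109 mm³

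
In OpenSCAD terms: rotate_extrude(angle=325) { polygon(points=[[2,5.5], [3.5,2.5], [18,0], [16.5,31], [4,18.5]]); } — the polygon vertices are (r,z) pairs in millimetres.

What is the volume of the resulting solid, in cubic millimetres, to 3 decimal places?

Volume = 20638.500 mm³

Profile (r,z), 5 vertices: (2,5.5) (3.5,2.5) (18,0) (16.5,31) (4,18.5)
edge 0: (2,5.5)→(3.5,2.5)  cross = 2·2.5 − 3.5·5.5 = -14.2500; (r_i+r_j)·cross = 5.5·-14.2500 = -78.3750
edge 1: (3.5,2.5)→(18,0)  cross = 3.5·0 − 18·2.5 = -45.0000; (r_i+r_j)·cross = 21.5·-45.0000 = -967.5000
edge 2: (18,0)→(16.5,31)  cross = 18·31 − 16.5·0 = 558.0000; (r_i+r_j)·cross = 34.5·558.0000 = 19251.0000
edge 3: (16.5,31)→(4,18.5)  cross = 16.5·18.5 − 4·31 = 181.2500; (r_i+r_j)·cross = 20.5·181.2500 = 3715.6250
edge 4: (4,18.5)→(2,5.5)  cross = 4·5.5 − 2·18.5 = -15.0000; (r_i+r_j)·cross = 6·-15.0000 = -90.0000
Σcross = 665.0000 → A = |Σcross|/2 = 332.5000 mm²
Σ(r_i+r_j)·cross = 21830.7500 → first moment M = |Σ|/6 = 3638.4583
R_c = M/A = 3638.4583/332.5000 = 10.9427 mm
θ = 325° = 5.672320 rad
V = θ·R_c·A = 5.672320·10.9427·332.5000 = 20638.500 mm³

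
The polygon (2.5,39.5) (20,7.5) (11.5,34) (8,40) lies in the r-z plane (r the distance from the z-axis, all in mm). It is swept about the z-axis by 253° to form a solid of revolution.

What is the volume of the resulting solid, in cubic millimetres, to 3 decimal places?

Volume = 5360.639 mm³

Profile (r,z), 4 vertices: (2.5,39.5) (20,7.5) (11.5,34) (8,40)
edge 0: (2.5,39.5)→(20,7.5)  cross = 2.5·7.5 − 20·39.5 = -771.2500; (r_i+r_j)·cross = 22.5·-771.2500 = -17353.1250
edge 1: (20,7.5)→(11.5,34)  cross = 20·34 − 11.5·7.5 = 593.7500; (r_i+r_j)·cross = 31.5·593.7500 = 18703.1250
edge 2: (11.5,34)→(8,40)  cross = 11.5·40 − 8·34 = 188.0000; (r_i+r_j)·cross = 19.5·188.0000 = 3666.0000
edge 3: (8,40)→(2.5,39.5)  cross = 8·39.5 − 2.5·40 = 216.0000; (r_i+r_j)·cross = 10.5·216.0000 = 2268.0000
Σcross = 226.5000 → A = |Σcross|/2 = 113.2500 mm²
Σ(r_i+r_j)·cross = 7284.0000 → first moment M = |Σ|/6 = 1214.0000
R_c = M/A = 1214.0000/113.2500 = 10.7196 mm
θ = 253° = 4.415683 rad
V = θ·R_c·A = 4.415683·10.7196·113.2500 = 5360.639 mm³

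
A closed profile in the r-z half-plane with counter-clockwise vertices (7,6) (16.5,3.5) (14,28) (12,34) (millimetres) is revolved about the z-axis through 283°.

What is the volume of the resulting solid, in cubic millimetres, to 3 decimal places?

Profile (r,z), 4 vertices: (7,6) (16.5,3.5) (14,28) (12,34)
edge 0: (7,6)→(16.5,3.5)  cross = 7·3.5 − 16.5·6 = -74.5000; (r_i+r_j)·cross = 23.5·-74.5000 = -1750.7500
edge 1: (16.5,3.5)→(14,28)  cross = 16.5·28 − 14·3.5 = 413.0000; (r_i+r_j)·cross = 30.5·413.0000 = 12596.5000
edge 2: (14,28)→(12,34)  cross = 14·34 − 12·28 = 140.0000; (r_i+r_j)·cross = 26·140.0000 = 3640.0000
edge 3: (12,34)→(7,6)  cross = 12·6 − 7·34 = -166.0000; (r_i+r_j)·cross = 19·-166.0000 = -3154.0000
Σcross = 312.5000 → A = |Σcross|/2 = 156.2500 mm²
Σ(r_i+r_j)·cross = 11331.7500 → first moment M = |Σ|/6 = 1888.6250
R_c = M/A = 1888.6250/156.2500 = 12.0872 mm
θ = 283° = 4.939282 rad
V = θ·R_c·A = 4.939282·12.0872·156.2500 = 9328.451 mm³

Volume = 9328.451 mm³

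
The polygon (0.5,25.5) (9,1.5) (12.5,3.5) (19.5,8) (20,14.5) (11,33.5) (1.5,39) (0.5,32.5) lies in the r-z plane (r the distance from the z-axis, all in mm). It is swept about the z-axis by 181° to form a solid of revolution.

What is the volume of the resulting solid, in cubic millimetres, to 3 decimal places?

Volume = 12941.821 mm³

Profile (r,z), 8 vertices: (0.5,25.5) (9,1.5) (12.5,3.5) (19.5,8) (20,14.5) (11,33.5) (1.5,39) (0.5,32.5)
edge 0: (0.5,25.5)→(9,1.5)  cross = 0.5·1.5 − 9·25.5 = -228.7500; (r_i+r_j)·cross = 9.5·-228.7500 = -2173.1250
edge 1: (9,1.5)→(12.5,3.5)  cross = 9·3.5 − 12.5·1.5 = 12.7500; (r_i+r_j)·cross = 21.5·12.7500 = 274.1250
edge 2: (12.5,3.5)→(19.5,8)  cross = 12.5·8 − 19.5·3.5 = 31.7500; (r_i+r_j)·cross = 32·31.7500 = 1016.0000
edge 3: (19.5,8)→(20,14.5)  cross = 19.5·14.5 − 20·8 = 122.7500; (r_i+r_j)·cross = 39.5·122.7500 = 4848.6250
edge 4: (20,14.5)→(11,33.5)  cross = 20·33.5 − 11·14.5 = 510.5000; (r_i+r_j)·cross = 31·510.5000 = 15825.5000
edge 5: (11,33.5)→(1.5,39)  cross = 11·39 − 1.5·33.5 = 378.7500; (r_i+r_j)·cross = 12.5·378.7500 = 4734.3750
edge 6: (1.5,39)→(0.5,32.5)  cross = 1.5·32.5 − 0.5·39 = 29.2500; (r_i+r_j)·cross = 2·29.2500 = 58.5000
edge 7: (0.5,32.5)→(0.5,25.5)  cross = 0.5·25.5 − 0.5·32.5 = -3.5000; (r_i+r_j)·cross = 1·-3.5000 = -3.5000
Σcross = 853.5000 → A = |Σcross|/2 = 426.7500 mm²
Σ(r_i+r_j)·cross = 24580.5000 → first moment M = |Σ|/6 = 4096.7500
R_c = M/A = 4096.7500/426.7500 = 9.5999 mm
θ = 181° = 3.159046 rad
V = θ·R_c·A = 3.159046·9.5999·426.7500 = 12941.821 mm³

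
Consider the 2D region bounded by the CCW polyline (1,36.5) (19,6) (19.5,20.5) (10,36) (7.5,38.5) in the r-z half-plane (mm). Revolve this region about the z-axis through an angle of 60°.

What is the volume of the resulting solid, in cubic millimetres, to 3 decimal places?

Profile (r,z), 5 vertices: (1,36.5) (19,6) (19.5,20.5) (10,36) (7.5,38.5)
edge 0: (1,36.5)→(19,6)  cross = 1·6 − 19·36.5 = -687.5000; (r_i+r_j)·cross = 20·-687.5000 = -13750.0000
edge 1: (19,6)→(19.5,20.5)  cross = 19·20.5 − 19.5·6 = 272.5000; (r_i+r_j)·cross = 38.5·272.5000 = 10491.2500
edge 2: (19.5,20.5)→(10,36)  cross = 19.5·36 − 10·20.5 = 497.0000; (r_i+r_j)·cross = 29.5·497.0000 = 14661.5000
edge 3: (10,36)→(7.5,38.5)  cross = 10·38.5 − 7.5·36 = 115.0000; (r_i+r_j)·cross = 17.5·115.0000 = 2012.5000
edge 4: (7.5,38.5)→(1,36.5)  cross = 7.5·36.5 − 1·38.5 = 235.2500; (r_i+r_j)·cross = 8.5·235.2500 = 1999.6250
Σcross = 432.2500 → A = |Σcross|/2 = 216.1250 mm²
Σ(r_i+r_j)·cross = 15414.8750 → first moment M = |Σ|/6 = 2569.1458
R_c = M/A = 2569.1458/216.1250 = 11.8873 mm
θ = 60° = 1.047198 rad
V = θ·R_c·A = 1.047198·11.8873·216.1250 = 2690.403 mm³

Volume = 2690.403 mm³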